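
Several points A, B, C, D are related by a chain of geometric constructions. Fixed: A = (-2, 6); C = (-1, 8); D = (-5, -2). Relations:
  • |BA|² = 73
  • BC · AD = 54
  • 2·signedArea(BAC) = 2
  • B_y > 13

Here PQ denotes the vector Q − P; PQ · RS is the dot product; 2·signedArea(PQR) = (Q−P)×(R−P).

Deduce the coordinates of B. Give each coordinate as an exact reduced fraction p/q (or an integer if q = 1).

1. B_x = 1  [2·signedArea(BAC) = 2 ∩ BC · AD = 54]
2. B_y = 14  [2·signedArea(BAC) = 2 ∩ BC · AD = 54]
   → B = (1, 14)

B = (1, 14)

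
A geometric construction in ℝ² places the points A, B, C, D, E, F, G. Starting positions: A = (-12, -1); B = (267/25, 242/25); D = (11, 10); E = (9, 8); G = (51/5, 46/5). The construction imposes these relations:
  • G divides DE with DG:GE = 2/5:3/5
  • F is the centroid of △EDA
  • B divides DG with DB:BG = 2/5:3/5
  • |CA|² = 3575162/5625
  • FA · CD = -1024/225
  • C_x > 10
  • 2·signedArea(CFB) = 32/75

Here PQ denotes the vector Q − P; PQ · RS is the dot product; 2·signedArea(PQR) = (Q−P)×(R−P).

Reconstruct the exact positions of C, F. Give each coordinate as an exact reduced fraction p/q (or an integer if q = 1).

1. F_x = 8/3  [F is the centroid of △EDA]
2. F_y = 17/3  [F is the centroid of △EDA]
   → F = (8/3, 17/3)
3. C_x = 809/75  [2·signedArea(CFB) = 32/75 ∩ FA · CD = -1024/225]
4. C_y = 734/75  [2·signedArea(CFB) = 32/75 ∩ FA · CD = -1024/225]
   → C = (809/75, 734/75)

C = (809/75, 734/75)
F = (8/3, 17/3)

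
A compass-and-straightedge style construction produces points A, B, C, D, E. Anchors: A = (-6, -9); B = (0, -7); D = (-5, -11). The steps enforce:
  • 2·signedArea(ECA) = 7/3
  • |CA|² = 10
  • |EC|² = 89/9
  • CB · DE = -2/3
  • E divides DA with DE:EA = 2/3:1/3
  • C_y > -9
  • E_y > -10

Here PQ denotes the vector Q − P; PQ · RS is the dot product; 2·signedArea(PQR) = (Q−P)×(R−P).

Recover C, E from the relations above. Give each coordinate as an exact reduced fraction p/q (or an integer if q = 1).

1. E_x = -17/3  [E divides DA with DE:EA = 2/3:1/3]
2. E_y = -29/3  [E divides DA with DE:EA = 2/3:1/3]
   → E = (-17/3, -29/3)
3. C_x = -3  [CB · DE = -2/3 ∩ 2·signedArea(ECA) = 7/3]
4. C_y = -8  [CB · DE = -2/3 ∩ 2·signedArea(ECA) = 7/3]
   → C = (-3, -8)

C = (-3, -8)
E = (-17/3, -29/3)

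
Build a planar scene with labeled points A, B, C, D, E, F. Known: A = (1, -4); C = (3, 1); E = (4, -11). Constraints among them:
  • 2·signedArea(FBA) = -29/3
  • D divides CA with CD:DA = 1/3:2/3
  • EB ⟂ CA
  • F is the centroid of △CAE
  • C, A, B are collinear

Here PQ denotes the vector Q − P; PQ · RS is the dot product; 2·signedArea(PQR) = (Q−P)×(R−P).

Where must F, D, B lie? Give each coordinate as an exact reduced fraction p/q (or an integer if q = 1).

1. F_x = 8/3  [F is the centroid of △CAE]
2. F_y = -14/3  [F is the centroid of △CAE]
   → F = (8/3, -14/3)
3. D_x = 7/3  [D divides CA with CD:DA = 1/3:2/3]
4. D_y = -2/3  [D divides CA with CD:DA = 1/3:2/3]
   → D = (7/3, -2/3)
5. B_x = -1  [C, A, B are collinear ∩ EB ⟂ CA]
6. B_y = -9  [C, A, B are collinear ∩ EB ⟂ CA]
   → B = (-1, -9)

B = (-1, -9)
D = (7/3, -2/3)
F = (8/3, -14/3)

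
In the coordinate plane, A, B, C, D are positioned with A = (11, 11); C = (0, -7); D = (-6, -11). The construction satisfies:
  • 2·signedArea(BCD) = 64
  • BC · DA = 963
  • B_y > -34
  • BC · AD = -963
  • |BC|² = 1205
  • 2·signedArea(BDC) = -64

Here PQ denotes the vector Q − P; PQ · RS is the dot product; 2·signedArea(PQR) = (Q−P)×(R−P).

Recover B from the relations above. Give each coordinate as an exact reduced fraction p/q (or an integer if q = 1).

1. B_x = -23  [BC · DA = 963 ∩ 2·signedArea(BDC) = -64]
2. B_y = -33  [BC · DA = 963 ∩ 2·signedArea(BDC) = -64]
   → B = (-23, -33)

B = (-23, -33)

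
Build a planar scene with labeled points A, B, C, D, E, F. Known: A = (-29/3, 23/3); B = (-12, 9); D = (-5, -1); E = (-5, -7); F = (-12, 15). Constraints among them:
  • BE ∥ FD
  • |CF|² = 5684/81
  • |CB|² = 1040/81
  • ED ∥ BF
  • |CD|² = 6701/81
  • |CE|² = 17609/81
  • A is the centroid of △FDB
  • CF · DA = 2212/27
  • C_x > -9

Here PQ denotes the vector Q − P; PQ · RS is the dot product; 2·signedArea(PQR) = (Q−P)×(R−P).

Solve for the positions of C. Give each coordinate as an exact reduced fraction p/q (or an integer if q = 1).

1. C_x = -80/9  [line 14/3·x + -26/3·y + 2810/27 = 0 ∩ |CB|² = 1040/81]
2. C_y = 65/9  [line 14/3·x + -26/3·y + 2810/27 = 0 ∩ |CB|² = 1040/81]
   → C = (-80/9, 65/9)

C = (-80/9, 65/9)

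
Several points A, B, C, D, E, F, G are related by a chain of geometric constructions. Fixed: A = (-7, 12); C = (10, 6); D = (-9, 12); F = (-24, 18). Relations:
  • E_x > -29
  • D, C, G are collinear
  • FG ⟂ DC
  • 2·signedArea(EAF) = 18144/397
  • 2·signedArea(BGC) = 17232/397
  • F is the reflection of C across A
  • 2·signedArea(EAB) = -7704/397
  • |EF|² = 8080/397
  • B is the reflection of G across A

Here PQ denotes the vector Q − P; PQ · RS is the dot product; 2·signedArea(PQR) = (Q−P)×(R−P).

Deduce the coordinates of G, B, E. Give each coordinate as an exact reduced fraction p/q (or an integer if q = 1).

B = (4114/397, 2838/397)
E = (-11260/397, 6690/397)
G = (-9672/397, 6690/397)

1. G_x = -9672/397  [D, C, G are collinear ∩ FG ⟂ DC]
2. G_y = 6690/397  [D, C, G are collinear ∩ FG ⟂ DC]
   → G = (-9672/397, 6690/397)
3. B_x = 4114/397  [B is the reflection of G across A]
4. B_y = 2838/397  [B is the reflection of G across A]
   → B = (4114/397, 2838/397)
5. E_x = -11260/397  [2·signedArea(EAF) = 18144/397 ∩ 2·signedArea(EAB) = -7704/397]
6. E_y = 6690/397  [2·signedArea(EAF) = 18144/397 ∩ 2·signedArea(EAB) = -7704/397]
   → E = (-11260/397, 6690/397)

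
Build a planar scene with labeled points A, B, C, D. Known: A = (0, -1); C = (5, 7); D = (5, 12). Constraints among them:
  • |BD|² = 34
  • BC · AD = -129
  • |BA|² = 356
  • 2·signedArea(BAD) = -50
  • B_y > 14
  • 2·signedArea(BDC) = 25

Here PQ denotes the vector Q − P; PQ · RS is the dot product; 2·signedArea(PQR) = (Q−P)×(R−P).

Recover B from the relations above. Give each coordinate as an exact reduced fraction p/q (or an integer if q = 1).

1. B_x = 10  [2·signedArea(BDC) = 25 ∩ BC · AD = -129]
2. B_y = 15  [2·signedArea(BDC) = 25 ∩ BC · AD = -129]
   → B = (10, 15)

B = (10, 15)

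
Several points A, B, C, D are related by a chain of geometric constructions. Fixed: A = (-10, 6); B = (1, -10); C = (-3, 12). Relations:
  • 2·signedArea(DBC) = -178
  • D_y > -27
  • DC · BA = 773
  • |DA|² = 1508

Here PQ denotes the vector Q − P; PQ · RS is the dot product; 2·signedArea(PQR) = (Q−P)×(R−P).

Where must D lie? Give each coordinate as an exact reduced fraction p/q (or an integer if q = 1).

D = (12, -26)

1. D_x = 12  [DC · BA = 773 ∩ 2·signedArea(DBC) = -178]
2. D_y = -26  [DC · BA = 773 ∩ 2·signedArea(DBC) = -178]
   → D = (12, -26)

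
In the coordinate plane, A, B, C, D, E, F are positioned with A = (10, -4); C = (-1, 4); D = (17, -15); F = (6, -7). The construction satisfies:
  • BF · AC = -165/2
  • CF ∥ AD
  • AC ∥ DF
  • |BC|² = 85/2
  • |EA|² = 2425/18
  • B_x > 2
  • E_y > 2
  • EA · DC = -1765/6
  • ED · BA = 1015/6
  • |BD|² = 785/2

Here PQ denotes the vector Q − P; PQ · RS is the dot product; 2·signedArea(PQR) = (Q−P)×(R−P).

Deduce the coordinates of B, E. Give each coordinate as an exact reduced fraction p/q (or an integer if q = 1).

B = (5/2, -3/2)
E = (1/6, 13/6)

1. B_x = 5/2  [line 11·x + -8·y + -79/2 = 0 ∩ |BD|² = 785/2]
2. B_y = -3/2  [line 11·x + -8·y + -79/2 = 0 ∩ |BD|² = 785/2]
   → B = (5/2, -3/2)
3. E_x = 1/6  [EA · DC = -1765/6 ∩ ED · BA = 1015/6]
4. E_y = 13/6  [EA · DC = -1765/6 ∩ ED · BA = 1015/6]
   → E = (1/6, 13/6)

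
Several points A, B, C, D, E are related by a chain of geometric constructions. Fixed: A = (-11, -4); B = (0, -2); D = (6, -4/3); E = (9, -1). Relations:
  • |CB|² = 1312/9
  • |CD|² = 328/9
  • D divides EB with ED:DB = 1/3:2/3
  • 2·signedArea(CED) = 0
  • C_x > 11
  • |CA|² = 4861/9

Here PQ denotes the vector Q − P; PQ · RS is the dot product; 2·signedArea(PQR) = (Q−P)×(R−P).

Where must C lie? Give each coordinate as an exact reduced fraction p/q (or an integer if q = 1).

C = (12, -2/3)

1. C_x = 12  [line 1/3·x + -3·y + -6 = 0 ∩ |CA|² = 4861/9]
2. C_y = -2/3  [line 1/3·x + -3·y + -6 = 0 ∩ |CA|² = 4861/9]
   → C = (12, -2/3)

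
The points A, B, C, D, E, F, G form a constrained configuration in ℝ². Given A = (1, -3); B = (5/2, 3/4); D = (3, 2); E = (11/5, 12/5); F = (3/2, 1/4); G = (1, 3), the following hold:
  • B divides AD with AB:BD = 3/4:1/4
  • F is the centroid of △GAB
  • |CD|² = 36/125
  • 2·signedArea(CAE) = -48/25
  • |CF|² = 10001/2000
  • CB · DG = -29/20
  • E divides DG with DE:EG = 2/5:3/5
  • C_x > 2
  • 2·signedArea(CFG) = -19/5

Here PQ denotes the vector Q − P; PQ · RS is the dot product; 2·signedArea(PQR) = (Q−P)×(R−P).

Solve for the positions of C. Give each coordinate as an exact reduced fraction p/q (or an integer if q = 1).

1. C_x = 63/25  [2·signedArea(CAE) = -48/25 ∩ CB · DG = -29/20]
2. C_y = 56/25  [2·signedArea(CAE) = -48/25 ∩ CB · DG = -29/20]
   → C = (63/25, 56/25)

C = (63/25, 56/25)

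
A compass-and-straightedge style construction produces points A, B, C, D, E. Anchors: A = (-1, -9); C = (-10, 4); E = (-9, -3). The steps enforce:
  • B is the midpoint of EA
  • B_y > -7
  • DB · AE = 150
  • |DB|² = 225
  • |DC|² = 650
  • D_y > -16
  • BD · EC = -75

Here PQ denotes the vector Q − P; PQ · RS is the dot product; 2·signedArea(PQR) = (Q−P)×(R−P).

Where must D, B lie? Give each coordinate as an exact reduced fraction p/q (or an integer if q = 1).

B = (-5, -6)
D = (7, -15)

1. B_x = -5  [B is the midpoint of EA]
2. B_y = -6  [B is the midpoint of EA]
   → B = (-5, -6)
3. D_x = 7  [DB · AE = 150 ∩ BD · EC = -75]
4. D_y = -15  [DB · AE = 150 ∩ BD · EC = -75]
   → D = (7, -15)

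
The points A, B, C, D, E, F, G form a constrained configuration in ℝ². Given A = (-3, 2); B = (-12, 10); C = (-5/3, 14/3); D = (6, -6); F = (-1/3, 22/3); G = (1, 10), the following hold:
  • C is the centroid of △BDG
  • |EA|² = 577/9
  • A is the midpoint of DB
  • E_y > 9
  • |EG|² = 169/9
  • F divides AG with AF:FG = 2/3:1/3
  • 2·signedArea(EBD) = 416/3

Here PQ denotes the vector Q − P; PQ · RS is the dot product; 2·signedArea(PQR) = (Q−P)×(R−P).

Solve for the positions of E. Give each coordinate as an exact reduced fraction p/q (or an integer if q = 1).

E = (-10/3, 10)

1. E_x = -10/3  [line 16·x + 18·y + -380/3 = 0 ∩ |EA|² = 577/9]
2. E_y = 10  [line 16·x + 18·y + -380/3 = 0 ∩ |EA|² = 577/9]
   → E = (-10/3, 10)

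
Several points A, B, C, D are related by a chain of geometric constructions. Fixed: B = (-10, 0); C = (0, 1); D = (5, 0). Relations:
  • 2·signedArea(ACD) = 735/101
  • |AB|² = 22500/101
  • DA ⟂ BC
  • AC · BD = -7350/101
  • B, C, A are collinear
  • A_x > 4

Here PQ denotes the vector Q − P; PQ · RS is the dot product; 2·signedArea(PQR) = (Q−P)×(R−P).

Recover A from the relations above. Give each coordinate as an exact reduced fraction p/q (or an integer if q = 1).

A = (490/101, 150/101)

1. A_x = 490/101  [B, C, A are collinear ∩ DA ⟂ BC]
2. A_y = 150/101  [B, C, A are collinear ∩ DA ⟂ BC]
   → A = (490/101, 150/101)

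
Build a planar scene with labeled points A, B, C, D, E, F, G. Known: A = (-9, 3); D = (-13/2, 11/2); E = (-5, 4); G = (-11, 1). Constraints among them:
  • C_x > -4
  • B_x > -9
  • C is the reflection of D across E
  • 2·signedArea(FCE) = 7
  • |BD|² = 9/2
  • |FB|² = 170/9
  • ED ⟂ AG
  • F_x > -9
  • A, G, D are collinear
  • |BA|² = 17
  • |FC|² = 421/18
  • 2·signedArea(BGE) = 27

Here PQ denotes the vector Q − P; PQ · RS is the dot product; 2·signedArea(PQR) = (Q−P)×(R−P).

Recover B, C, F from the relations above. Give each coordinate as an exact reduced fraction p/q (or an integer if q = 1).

B = (-8, 7)
C = (-7/2, 5/2)
F = (-25/3, 8/3)

1. B_x = -8  [line -3·x + 6·y + -66 = 0 ∩ |BA|² = 17]
2. B_y = 7  [line -3·x + 6·y + -66 = 0 ∩ |BA|² = 17]
   → B = (-8, 7)
3. C_x = -7/2  [C is the reflection of D across E]
4. C_y = 5/2  [C is the reflection of D across E]
   → C = (-7/2, 5/2)
5. F_x = -25/3  [line -3/2·x + -3/2·y + -17/2 = 0 ∩ |FB|² = 170/9]
6. F_y = 8/3  [line -3/2·x + -3/2·y + -17/2 = 0 ∩ |FB|² = 170/9]
   → F = (-25/3, 8/3)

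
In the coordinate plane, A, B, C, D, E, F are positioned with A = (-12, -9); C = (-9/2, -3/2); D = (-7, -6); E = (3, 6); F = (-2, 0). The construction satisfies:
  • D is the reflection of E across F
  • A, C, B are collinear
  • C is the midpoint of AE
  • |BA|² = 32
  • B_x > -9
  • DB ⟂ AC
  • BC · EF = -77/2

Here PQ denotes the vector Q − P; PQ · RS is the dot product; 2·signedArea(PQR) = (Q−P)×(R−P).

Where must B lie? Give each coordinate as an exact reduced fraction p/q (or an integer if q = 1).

B = (-8, -5)

1. B_x = -8  [A, C, B are collinear ∩ DB ⟂ AC]
2. B_y = -5  [A, C, B are collinear ∩ DB ⟂ AC]
   → B = (-8, -5)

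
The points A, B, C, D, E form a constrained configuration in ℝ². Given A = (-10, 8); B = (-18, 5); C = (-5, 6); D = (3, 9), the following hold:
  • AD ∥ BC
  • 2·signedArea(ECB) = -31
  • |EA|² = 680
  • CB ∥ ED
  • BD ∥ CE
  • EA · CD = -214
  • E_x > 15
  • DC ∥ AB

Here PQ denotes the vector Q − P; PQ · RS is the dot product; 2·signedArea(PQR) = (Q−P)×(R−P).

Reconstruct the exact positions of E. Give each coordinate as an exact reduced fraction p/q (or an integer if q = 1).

E = (16, 10)

1. E_x = 16  [CB ∥ ED ∩ BD ∥ CE]
2. E_y = 10  [CB ∥ ED ∩ BD ∥ CE]
   → E = (16, 10)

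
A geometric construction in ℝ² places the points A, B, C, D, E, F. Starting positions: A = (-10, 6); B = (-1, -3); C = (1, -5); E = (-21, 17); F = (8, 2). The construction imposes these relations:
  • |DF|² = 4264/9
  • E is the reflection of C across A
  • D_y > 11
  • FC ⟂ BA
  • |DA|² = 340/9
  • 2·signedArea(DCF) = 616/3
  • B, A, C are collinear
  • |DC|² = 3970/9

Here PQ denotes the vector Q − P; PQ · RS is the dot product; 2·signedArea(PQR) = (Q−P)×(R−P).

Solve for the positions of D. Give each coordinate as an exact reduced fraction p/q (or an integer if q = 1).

1. D_x = -34/3  [line -7·x + 7·y + -490/3 = 0 ∩ |DC|² = 3970/9]
2. D_y = 12  [line -7·x + 7·y + -490/3 = 0 ∩ |DC|² = 3970/9]
   → D = (-34/3, 12)

D = (-34/3, 12)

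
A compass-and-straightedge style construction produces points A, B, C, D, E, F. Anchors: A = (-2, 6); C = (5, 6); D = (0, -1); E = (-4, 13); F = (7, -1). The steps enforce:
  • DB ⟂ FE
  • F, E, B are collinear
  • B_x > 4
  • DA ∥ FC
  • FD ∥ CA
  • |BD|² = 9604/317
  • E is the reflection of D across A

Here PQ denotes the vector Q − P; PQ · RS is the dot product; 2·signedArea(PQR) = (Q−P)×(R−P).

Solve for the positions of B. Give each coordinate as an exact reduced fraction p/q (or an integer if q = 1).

B = (1372/317, 761/317)

1. B_x = 1372/317  [F, E, B are collinear ∩ DB ⟂ FE]
2. B_y = 761/317  [F, E, B are collinear ∩ DB ⟂ FE]
   → B = (1372/317, 761/317)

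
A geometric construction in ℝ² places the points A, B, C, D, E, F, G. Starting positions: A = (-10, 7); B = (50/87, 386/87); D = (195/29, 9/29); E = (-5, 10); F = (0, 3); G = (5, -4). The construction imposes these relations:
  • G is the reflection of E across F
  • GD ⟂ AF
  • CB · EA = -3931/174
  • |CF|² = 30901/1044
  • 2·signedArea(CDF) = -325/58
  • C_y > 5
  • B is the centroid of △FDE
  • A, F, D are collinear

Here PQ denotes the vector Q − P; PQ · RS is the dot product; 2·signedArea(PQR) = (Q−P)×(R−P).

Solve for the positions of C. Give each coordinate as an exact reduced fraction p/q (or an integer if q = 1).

C = (-410/87, 995/174)

1. C_x = -410/87  [2·signedArea(CDF) = -325/58 ∩ CB · EA = -3931/174]
2. C_y = 995/174  [2·signedArea(CDF) = -325/58 ∩ CB · EA = -3931/174]
   → C = (-410/87, 995/174)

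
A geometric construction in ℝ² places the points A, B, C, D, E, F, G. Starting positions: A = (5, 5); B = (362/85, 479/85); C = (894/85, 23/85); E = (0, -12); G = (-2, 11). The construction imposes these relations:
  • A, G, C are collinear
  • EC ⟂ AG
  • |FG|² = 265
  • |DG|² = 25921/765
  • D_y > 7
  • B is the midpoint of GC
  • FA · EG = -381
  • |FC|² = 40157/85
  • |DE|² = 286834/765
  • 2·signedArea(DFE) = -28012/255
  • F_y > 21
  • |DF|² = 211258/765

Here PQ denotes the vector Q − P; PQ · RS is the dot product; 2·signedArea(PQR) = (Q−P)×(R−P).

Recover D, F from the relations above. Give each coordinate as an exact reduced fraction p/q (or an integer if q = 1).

D = (617/255, 613/85)
F = (10, 22)

1. F_x = 10  [line 2·x + -23·y + 486 = 0 ∩ |FG|² = 265]
2. F_y = 22  [line 2·x + -23·y + 486 = 0 ∩ |FG|² = 265]
   → F = (10, 22)
3. D_x = 617/255  [line 34·x + -10·y + -2588/255 = 0 ∩ |DE|² = 286834/765]
4. D_y = 613/85  [line 34·x + -10·y + -2588/255 = 0 ∩ |DE|² = 286834/765]
   → D = (617/255, 613/85)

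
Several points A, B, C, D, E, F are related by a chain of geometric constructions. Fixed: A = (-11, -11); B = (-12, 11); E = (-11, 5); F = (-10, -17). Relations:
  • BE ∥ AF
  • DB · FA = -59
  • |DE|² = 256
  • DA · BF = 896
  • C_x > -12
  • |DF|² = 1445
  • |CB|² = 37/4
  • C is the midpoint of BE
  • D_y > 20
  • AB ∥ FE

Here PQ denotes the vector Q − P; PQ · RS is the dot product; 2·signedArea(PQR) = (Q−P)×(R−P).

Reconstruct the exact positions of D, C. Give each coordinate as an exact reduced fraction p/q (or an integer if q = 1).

1. D_x = -11  [DA · BF = 896 ∩ DB · FA = -59]
2. D_y = 21  [DA · BF = 896 ∩ DB · FA = -59]
   → D = (-11, 21)
3. C_x = -23/2  [C is the midpoint of BE]
4. C_y = 8  [C is the midpoint of BE]
   → C = (-23/2, 8)

C = (-23/2, 8)
D = (-11, 21)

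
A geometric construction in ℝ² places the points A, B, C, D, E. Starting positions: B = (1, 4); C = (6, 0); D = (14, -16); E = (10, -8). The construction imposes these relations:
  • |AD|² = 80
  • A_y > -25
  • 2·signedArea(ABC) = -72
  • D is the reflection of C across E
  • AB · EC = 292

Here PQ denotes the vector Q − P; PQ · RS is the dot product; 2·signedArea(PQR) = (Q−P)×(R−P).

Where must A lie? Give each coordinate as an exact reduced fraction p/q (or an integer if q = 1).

A = (18, -24)

1. A_x = 18  [2·signedArea(ABC) = -72 ∩ AB · EC = 292]
2. A_y = -24  [2·signedArea(ABC) = -72 ∩ AB · EC = 292]
   → A = (18, -24)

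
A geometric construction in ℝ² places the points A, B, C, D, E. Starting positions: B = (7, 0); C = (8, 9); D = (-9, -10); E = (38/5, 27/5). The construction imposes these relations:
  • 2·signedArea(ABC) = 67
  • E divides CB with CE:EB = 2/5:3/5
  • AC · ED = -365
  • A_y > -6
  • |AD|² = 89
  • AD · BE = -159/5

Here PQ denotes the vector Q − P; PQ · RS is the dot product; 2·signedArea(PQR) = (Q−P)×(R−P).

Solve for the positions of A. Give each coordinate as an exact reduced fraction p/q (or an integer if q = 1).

1. A_x = -1  [AD · BE = -159/5 ∩ AC · ED = -365]
2. A_y = -5  [AD · BE = -159/5 ∩ AC · ED = -365]
   → A = (-1, -5)

A = (-1, -5)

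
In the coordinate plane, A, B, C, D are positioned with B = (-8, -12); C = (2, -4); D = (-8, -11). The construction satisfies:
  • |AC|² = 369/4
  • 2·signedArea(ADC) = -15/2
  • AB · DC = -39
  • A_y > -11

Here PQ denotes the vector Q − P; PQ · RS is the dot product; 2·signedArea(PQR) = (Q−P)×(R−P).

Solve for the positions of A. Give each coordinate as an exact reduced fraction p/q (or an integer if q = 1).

A = (-11/2, -10)

1. A_x = -11/2  [2·signedArea(ADC) = -15/2 ∩ AB · DC = -39]
2. A_y = -10  [2·signedArea(ADC) = -15/2 ∩ AB · DC = -39]
   → A = (-11/2, -10)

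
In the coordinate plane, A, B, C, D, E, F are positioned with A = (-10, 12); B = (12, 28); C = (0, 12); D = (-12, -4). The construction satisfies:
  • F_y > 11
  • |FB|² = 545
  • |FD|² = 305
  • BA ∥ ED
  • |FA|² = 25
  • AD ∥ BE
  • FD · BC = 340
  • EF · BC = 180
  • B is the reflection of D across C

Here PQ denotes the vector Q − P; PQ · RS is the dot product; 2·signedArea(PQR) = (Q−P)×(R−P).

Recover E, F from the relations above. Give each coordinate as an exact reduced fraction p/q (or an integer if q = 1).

E = (10, 12)
F = (-5, 12)

1. E_x = 10  [BA ∥ ED ∩ AD ∥ BE]
2. E_y = 12  [BA ∥ ED ∩ AD ∥ BE]
   → E = (10, 12)
3. F_x = -5  [line 12·x + 16·y + -132 = 0 ∩ |FD|² = 305]
4. F_y = 12  [line 12·x + 16·y + -132 = 0 ∩ |FD|² = 305]
   → F = (-5, 12)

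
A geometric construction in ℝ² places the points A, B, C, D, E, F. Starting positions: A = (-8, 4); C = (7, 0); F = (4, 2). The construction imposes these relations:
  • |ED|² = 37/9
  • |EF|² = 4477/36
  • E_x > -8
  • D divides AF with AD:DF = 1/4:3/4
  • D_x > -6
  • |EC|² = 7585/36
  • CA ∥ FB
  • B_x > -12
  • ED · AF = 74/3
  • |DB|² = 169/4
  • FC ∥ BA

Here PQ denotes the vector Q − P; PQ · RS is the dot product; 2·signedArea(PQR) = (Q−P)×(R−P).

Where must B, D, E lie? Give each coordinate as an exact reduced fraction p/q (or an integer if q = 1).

1. B_x = -11  [FC ∥ BA ∩ CA ∥ FB]
2. B_y = 6  [FC ∥ BA ∩ CA ∥ FB]
   → B = (-11, 6)
3. D_x = -5  [D divides AF with AD:DF = 1/4:3/4]
4. D_y = 7/2  [D divides AF with AD:DF = 1/4:3/4]
   → D = (-5, 7/2)
5. E_x = -7  [line -12·x + 2·y + -275/3 = 0 ∩ |EF|² = 4477/36]
6. E_y = 23/6  [line -12·x + 2·y + -275/3 = 0 ∩ |EF|² = 4477/36]
   → E = (-7, 23/6)

B = (-11, 6)
D = (-5, 7/2)
E = (-7, 23/6)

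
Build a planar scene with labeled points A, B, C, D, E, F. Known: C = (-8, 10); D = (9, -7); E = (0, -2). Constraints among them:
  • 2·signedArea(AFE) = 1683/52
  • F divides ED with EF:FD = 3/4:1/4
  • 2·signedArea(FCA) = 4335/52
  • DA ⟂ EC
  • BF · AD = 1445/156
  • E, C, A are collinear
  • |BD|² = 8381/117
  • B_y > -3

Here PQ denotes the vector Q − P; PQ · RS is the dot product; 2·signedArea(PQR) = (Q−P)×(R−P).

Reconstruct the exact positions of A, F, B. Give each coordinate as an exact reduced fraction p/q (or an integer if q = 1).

1. A_x = 66/13  [E, C, A are collinear ∩ DA ⟂ EC]
2. A_y = -125/13  [E, C, A are collinear ∩ DA ⟂ EC]
   → A = (66/13, -125/13)
3. F_x = 27/4  [F divides ED with EF:FD = 3/4:1/4]
4. F_y = -23/4  [F divides ED with EF:FD = 3/4:1/4]
   → F = (27/4, -23/4)
5. B_x = 79/39  [line -51/13·x + -34/13·y + 85/39 = 0 ∩ |BD|² = 8381/117]
6. B_y = -86/39  [line -51/13·x + -34/13·y + 85/39 = 0 ∩ |BD|² = 8381/117]
   → B = (79/39, -86/39)

A = (66/13, -125/13)
B = (79/39, -86/39)
F = (27/4, -23/4)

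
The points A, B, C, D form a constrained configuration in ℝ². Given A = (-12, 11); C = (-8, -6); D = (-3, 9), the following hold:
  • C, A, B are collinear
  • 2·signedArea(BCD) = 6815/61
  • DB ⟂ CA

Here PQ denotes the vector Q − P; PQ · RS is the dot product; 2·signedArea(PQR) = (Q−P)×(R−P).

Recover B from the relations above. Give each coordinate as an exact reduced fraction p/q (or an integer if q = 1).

B = (-676/61, 433/61)

1. B_x = -676/61  [C, A, B are collinear ∩ DB ⟂ CA]
2. B_y = 433/61  [C, A, B are collinear ∩ DB ⟂ CA]
   → B = (-676/61, 433/61)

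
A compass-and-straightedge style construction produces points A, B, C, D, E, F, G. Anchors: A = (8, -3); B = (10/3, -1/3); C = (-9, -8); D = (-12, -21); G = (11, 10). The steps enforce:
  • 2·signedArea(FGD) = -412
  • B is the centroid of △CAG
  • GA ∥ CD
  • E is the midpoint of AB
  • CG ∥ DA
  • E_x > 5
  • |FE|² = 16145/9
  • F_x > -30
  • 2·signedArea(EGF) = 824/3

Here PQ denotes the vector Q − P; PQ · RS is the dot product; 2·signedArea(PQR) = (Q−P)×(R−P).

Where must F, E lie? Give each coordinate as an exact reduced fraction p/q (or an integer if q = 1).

E = (17/3, -5/3)
F = (-29, -26)

1. E_x = 17/3  [E is the midpoint of AB]
2. E_y = -5/3  [E is the midpoint of AB]
   → E = (17/3, -5/3)
3. F_x = -29  [2·signedArea(FGD) = -412 ∩ 2·signedArea(EGF) = 824/3]
4. F_y = -26  [2·signedArea(FGD) = -412 ∩ 2·signedArea(EGF) = 824/3]
   → F = (-29, -26)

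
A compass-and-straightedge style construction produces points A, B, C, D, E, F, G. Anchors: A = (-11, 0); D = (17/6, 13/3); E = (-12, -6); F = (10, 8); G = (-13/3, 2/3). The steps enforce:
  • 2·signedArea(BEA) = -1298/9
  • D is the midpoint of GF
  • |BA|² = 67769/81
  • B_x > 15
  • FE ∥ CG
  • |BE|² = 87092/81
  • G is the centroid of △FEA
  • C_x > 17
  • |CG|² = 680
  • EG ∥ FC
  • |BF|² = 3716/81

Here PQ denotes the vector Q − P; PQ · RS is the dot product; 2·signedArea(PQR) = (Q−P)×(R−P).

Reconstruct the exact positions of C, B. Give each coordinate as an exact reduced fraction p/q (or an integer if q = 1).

B = (136/9, 112/9)
C = (53/3, 44/3)

1. C_x = 53/3  [FE ∥ CG ∩ EG ∥ FC]
2. C_y = 44/3  [FE ∥ CG ∩ EG ∥ FC]
   → C = (53/3, 44/3)
3. B_x = 136/9  [line -6·x + 1·y + 704/9 = 0 ∩ |BE|² = 87092/81]
4. B_y = 112/9  [line -6·x + 1·y + 704/9 = 0 ∩ |BE|² = 87092/81]
   → B = (136/9, 112/9)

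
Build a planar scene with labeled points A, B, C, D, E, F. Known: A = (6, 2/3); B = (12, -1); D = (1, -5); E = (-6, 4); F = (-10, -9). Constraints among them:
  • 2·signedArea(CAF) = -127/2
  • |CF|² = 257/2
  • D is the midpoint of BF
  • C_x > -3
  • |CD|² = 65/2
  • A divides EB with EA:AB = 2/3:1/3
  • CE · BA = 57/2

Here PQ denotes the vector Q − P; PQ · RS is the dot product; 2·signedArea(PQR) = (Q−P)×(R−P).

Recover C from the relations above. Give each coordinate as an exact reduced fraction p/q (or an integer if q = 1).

C = (-5/2, -1/2)

1. C_x = -5/2  [2·signedArea(CAF) = -127/2 ∩ CE · BA = 57/2]
2. C_y = -1/2  [2·signedArea(CAF) = -127/2 ∩ CE · BA = 57/2]
   → C = (-5/2, -1/2)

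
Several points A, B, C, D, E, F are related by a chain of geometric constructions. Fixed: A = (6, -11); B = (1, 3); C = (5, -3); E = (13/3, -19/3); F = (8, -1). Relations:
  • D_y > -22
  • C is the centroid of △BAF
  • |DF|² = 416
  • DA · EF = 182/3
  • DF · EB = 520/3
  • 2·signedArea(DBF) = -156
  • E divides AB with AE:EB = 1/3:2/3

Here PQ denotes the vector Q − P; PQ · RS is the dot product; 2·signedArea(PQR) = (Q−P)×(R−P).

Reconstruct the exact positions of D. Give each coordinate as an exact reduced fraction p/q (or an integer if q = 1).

1. D_x = 4  [DA · EF = 182/3 ∩ DF · EB = 520/3]
2. D_y = -21  [DA · EF = 182/3 ∩ DF · EB = 520/3]
   → D = (4, -21)

D = (4, -21)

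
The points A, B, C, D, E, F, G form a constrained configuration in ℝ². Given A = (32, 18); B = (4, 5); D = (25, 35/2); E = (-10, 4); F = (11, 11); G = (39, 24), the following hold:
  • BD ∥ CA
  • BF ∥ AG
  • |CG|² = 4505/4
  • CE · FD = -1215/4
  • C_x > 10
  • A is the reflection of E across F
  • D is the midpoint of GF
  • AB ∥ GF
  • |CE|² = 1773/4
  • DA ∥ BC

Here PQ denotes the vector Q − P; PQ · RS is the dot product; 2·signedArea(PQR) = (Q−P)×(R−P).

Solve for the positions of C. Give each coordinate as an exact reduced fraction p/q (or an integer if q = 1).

1. C_x = 11  [BD ∥ CA ∩ DA ∥ BC]
2. C_y = 11/2  [BD ∥ CA ∩ DA ∥ BC]
   → C = (11, 11/2)

C = (11, 11/2)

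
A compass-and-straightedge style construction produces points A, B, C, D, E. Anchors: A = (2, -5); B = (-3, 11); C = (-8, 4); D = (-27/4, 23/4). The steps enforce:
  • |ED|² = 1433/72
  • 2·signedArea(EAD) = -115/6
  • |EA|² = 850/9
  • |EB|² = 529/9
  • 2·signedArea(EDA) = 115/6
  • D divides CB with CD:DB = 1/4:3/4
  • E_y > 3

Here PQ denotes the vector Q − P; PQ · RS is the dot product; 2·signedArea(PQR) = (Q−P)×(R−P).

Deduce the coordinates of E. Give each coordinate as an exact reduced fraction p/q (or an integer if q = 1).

E = (-3, 10/3)

1. E_x = -3  [line -43/4·x + -35/4·y + -37/12 = 0 ∩ |EA|² = 850/9]
2. E_y = 10/3  [line -43/4·x + -35/4·y + -37/12 = 0 ∩ |EA|² = 850/9]
   → E = (-3, 10/3)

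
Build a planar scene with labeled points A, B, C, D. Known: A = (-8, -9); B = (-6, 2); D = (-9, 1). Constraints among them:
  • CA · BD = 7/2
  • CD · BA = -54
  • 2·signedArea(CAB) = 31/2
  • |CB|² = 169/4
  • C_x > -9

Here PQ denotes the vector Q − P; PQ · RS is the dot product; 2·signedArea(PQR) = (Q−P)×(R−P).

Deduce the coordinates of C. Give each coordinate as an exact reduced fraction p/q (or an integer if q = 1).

C = (-17/2, -4)

1. C_x = -17/2  [2·signedArea(CAB) = 31/2 ∩ CD · BA = -54]
2. C_y = -4  [2·signedArea(CAB) = 31/2 ∩ CD · BA = -54]
   → C = (-17/2, -4)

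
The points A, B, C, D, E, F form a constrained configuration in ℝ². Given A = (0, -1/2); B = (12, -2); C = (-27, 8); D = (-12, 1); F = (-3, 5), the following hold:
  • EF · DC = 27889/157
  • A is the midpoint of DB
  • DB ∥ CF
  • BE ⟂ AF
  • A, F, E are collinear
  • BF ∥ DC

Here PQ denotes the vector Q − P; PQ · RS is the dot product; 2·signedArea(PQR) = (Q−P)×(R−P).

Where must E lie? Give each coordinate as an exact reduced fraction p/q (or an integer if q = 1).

E = (531/157, -1052/157)

1. E_x = 531/157  [A, F, E are collinear ∩ BE ⟂ AF]
2. E_y = -1052/157  [A, F, E are collinear ∩ BE ⟂ AF]
   → E = (531/157, -1052/157)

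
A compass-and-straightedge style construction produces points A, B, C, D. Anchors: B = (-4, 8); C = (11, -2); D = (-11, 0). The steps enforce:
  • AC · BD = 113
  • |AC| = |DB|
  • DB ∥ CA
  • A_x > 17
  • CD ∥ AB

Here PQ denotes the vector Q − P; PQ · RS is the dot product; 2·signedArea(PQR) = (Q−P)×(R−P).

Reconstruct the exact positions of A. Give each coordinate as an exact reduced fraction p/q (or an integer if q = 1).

1. A_x = 18  [CD ∥ AB ∩ DB ∥ CA]
2. A_y = 6  [CD ∥ AB ∩ DB ∥ CA]
   → A = (18, 6)

A = (18, 6)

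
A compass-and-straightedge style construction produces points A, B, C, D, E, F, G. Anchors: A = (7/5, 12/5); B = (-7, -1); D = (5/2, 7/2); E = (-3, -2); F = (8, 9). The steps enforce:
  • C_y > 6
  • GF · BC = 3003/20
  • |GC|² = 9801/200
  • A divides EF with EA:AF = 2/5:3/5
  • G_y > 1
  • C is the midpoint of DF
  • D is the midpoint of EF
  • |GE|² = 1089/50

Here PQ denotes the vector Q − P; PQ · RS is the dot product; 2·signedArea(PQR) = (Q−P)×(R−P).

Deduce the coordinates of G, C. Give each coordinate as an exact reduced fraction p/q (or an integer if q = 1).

1. C_x = 21/4  [C is the midpoint of DF]
2. C_y = 25/4  [C is the midpoint of DF]
   → C = (21/4, 25/4)
3. G_x = 3/10  [line -49/4·x + -29/4·y + 131/10 = 0 ∩ |GE|² = 1089/50]
4. G_y = 13/10  [line -49/4·x + -29/4·y + 131/10 = 0 ∩ |GE|² = 1089/50]
   → G = (3/10, 13/10)

C = (21/4, 25/4)
G = (3/10, 13/10)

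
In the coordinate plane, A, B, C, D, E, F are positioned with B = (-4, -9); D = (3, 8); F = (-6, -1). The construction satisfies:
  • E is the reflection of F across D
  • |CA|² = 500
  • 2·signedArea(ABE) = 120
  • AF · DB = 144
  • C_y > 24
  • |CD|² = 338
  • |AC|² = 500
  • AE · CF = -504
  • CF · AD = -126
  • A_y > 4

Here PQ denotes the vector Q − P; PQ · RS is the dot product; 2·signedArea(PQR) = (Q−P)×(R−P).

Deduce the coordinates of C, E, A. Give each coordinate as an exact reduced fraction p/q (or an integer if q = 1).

A = (0, 5)
C = (10, 25)
E = (12, 17)

1. E_x = 12  [E is the reflection of F across D]
2. E_y = 17  [E is the reflection of F across D]
   → E = (12, 17)
3. A_x = 0  [2·signedArea(ABE) = 120 ∩ AF · DB = 144]
4. A_y = 5  [2·signedArea(ABE) = 120 ∩ AF · DB = 144]
   → A = (0, 5)
5. C_x = 10  [line -3·x + -3·y + 105 = 0 ∩ |CA|² = 500]
6. C_y = 25  [line -3·x + -3·y + 105 = 0 ∩ |CA|² = 500]
   → C = (10, 25)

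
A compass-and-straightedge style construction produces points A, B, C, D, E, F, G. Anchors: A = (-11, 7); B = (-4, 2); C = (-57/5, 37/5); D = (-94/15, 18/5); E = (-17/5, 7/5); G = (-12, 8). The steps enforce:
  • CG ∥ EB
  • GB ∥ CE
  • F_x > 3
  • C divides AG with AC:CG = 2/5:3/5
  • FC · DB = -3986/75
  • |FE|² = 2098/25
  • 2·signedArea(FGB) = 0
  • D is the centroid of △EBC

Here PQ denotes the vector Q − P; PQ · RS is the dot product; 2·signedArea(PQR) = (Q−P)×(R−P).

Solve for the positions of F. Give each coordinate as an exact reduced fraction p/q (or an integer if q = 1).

1. F_x = 4  [2·signedArea(FGB) = 0 ∩ FC · DB = -3986/75]
2. F_y = -4  [2·signedArea(FGB) = 0 ∩ FC · DB = -3986/75]
   → F = (4, -4)

F = (4, -4)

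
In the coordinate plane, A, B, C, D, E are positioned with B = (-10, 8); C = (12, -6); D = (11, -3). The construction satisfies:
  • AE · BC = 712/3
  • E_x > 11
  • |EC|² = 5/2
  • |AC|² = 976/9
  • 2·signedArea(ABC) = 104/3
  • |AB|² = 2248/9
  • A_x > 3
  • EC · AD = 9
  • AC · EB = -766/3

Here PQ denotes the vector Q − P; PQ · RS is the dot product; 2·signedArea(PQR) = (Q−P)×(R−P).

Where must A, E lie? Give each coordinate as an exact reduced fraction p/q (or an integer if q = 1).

A = (4, 2/3)
E = (23/2, -9/2)

1. A_x = 4  [line 14·x + 22·y + -212/3 = 0 ∩ |AB|² = 2248/9]
2. A_y = 2/3  [line 14·x + 22·y + -212/3 = 0 ∩ |AB|² = 2248/9]
   → A = (4, 2/3)
3. E_x = 23/2  [AC · EB = -766/3 ∩ EC · AD = 9]
4. E_y = -9/2  [AC · EB = -766/3 ∩ EC · AD = 9]
   → E = (23/2, -9/2)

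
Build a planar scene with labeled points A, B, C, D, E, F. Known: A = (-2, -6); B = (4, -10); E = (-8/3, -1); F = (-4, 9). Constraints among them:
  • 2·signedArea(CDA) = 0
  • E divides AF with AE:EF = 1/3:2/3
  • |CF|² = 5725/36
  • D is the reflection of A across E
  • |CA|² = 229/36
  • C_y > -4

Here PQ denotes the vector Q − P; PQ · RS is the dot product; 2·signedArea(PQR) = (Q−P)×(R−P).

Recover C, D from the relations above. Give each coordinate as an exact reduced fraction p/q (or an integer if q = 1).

1. D_x = -10/3  [D is the reflection of A across E]
2. D_y = 4  [D is the reflection of A across E]
   → D = (-10/3, 4)
3. C_x = -7/3  [line 10·x + 4/3·y + 28 = 0 ∩ |CA|² = 229/36]
4. C_y = -7/2  [line 10·x + 4/3·y + 28 = 0 ∩ |CA|² = 229/36]
   → C = (-7/3, -7/2)

C = (-7/3, -7/2)
D = (-10/3, 4)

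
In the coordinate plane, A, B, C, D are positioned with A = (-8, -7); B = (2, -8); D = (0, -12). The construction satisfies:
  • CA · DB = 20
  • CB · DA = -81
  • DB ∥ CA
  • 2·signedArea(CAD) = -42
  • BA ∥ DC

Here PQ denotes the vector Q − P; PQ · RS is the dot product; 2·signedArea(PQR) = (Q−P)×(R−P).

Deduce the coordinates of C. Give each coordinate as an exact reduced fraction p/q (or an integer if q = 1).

1. C_x = -10  [DB ∥ CA ∩ BA ∥ DC]
2. C_y = -11  [DB ∥ CA ∩ BA ∥ DC]
   → C = (-10, -11)

C = (-10, -11)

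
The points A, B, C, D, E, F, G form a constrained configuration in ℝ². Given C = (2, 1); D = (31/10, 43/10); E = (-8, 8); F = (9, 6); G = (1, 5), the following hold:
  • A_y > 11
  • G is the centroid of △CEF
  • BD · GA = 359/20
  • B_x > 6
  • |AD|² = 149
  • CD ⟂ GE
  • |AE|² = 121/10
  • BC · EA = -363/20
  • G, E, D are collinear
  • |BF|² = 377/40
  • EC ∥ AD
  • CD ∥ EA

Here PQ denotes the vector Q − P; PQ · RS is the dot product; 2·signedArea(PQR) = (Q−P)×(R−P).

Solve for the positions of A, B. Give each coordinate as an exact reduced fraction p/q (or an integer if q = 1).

1. A_x = -69/10  [EC ∥ AD ∩ CD ∥ EA]
2. A_y = 113/10  [EC ∥ AD ∩ CD ∥ EA]
   → A = (-69/10, 113/10)
3. B_x = 121/20  [BD · GA = 359/20 ∩ BC · EA = -363/20]
4. B_y = 103/20  [BD · GA = 359/20 ∩ BC · EA = -363/20]
   → B = (121/20, 103/20)

A = (-69/10, 113/10)
B = (121/20, 103/20)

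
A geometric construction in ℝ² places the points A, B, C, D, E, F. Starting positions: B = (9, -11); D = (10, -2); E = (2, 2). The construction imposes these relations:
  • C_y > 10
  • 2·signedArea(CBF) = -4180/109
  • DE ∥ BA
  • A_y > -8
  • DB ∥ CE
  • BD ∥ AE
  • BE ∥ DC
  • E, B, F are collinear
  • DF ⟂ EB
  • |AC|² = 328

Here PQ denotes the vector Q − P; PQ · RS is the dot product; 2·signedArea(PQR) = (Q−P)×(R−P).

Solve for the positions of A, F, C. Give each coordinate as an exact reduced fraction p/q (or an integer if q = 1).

1. A_x = 1  [BD ∥ AE ∩ DE ∥ BA]
2. A_y = -7  [BD ∥ AE ∩ DE ∥ BA]
   → A = (1, -7)
3. F_x = 596/109  [E, B, F are collinear ∩ DF ⟂ EB]
4. F_y = -484/109  [E, B, F are collinear ∩ DF ⟂ EB]
   → F = (596/109, -484/109)
5. C_x = 3  [DB ∥ CE ∩ BE ∥ DC]
6. C_y = 11  [DB ∥ CE ∩ BE ∥ DC]
   → C = (3, 11)

A = (1, -7)
C = (3, 11)
F = (596/109, -484/109)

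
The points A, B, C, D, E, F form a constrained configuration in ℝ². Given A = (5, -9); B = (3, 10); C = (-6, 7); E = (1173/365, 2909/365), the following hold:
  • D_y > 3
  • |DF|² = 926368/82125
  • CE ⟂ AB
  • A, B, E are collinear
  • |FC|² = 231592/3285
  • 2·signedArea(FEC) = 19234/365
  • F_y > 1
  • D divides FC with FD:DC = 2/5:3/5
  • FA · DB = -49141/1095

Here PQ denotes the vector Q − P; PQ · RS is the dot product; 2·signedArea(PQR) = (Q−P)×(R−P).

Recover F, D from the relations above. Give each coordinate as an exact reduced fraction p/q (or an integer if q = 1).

D = (-3572/1825, 7289/1825)
F = (808/1095, 2179/1095)

1. F_x = 808/1095  [line 354/365·x + -3363/365·y + 6431/365 = 0 ∩ |FC|² = 231592/3285]
2. F_y = 2179/1095  [line 354/365·x + -3363/365·y + 6431/365 = 0 ∩ |FC|² = 231592/3285]
   → F = (808/1095, 2179/1095)
3. D_x = -3572/1825  [FA · DB = -49141/1095 ∩ D divides FC with FD:DC = 2/5:3/5]
4. D_y = 7289/1825  [FA · DB = -49141/1095 ∩ D divides FC with FD:DC = 2/5:3/5]
   → D = (-3572/1825, 7289/1825)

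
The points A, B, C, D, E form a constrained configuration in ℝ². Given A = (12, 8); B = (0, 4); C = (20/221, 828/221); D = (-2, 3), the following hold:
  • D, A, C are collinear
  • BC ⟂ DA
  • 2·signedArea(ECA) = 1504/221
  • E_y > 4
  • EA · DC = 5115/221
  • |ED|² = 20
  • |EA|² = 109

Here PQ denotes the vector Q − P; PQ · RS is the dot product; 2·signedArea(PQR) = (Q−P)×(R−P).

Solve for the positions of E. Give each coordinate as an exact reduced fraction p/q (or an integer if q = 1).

1. E_x = 2  [2·signedArea(ECA) = 1504/221 ∩ EA · DC = 5115/221]
2. E_y = 5  [2·signedArea(ECA) = 1504/221 ∩ EA · DC = 5115/221]
   → E = (2, 5)

E = (2, 5)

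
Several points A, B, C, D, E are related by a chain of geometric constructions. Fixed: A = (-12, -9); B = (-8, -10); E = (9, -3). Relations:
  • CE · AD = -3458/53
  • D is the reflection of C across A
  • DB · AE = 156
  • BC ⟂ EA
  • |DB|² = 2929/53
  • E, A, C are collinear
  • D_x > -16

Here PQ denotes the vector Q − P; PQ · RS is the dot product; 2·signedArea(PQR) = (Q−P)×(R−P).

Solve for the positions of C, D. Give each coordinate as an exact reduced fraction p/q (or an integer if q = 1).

C = (-454/53, -425/53)
D = (-818/53, -529/53)

1. C_x = -454/53  [E, A, C are collinear ∩ BC ⟂ EA]
2. C_y = -425/53  [E, A, C are collinear ∩ BC ⟂ EA]
   → C = (-454/53, -425/53)
3. D_x = -818/53  [D is the reflection of C across A]
4. D_y = -529/53  [D is the reflection of C across A]
   → D = (-818/53, -529/53)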